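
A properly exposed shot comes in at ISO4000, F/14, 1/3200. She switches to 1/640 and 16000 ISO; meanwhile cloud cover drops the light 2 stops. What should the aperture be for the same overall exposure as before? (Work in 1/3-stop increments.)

Scene light: 2 stops darker.
Shutter speed: 1/3200 → 1/2500 → 1/2000 → 1/1600 → 1/1250 → 1/1000 → 1/800 → 1/640 — 2 1/3 stops longer (brighter).
ISO: 4000 → 5000 → 6400 → 8000 → 10000 → 12800 → 16000 — 2 stops raised (brighter).
Net so far: 2 1/3 stops brighter. Aperture: f/14 → f/16 → f/18 → f/20 → f/22 → f/25 → f/29 → f/32.

f/32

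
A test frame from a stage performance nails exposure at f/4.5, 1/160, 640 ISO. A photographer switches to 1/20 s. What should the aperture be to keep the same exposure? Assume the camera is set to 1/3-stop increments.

f/13

Shutter speed: 1/160 → 1/125 → 1/100 → 1/80 → 1/60 → 1/50 → 1/40 → 1/30 → 1/25 → 1/20 — 3 stops slower (brighter).
Need 3 stops darker from the aperture: f/4.5 → f/5 → f/5.6 → f/6.3 → f/7.1 → f/8 → f/9 → f/10 → f/11 → f/13.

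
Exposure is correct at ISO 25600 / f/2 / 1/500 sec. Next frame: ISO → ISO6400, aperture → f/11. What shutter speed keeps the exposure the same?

1/4s

ISO: 25600 → 12800 → 6400 — 2 stops dropped (darker).
Aperture: f/2 → f/2.8 → f/4 → f/5.6 → f/8 → f/11 — 5 stops stopped down (darker).
Net change so far: 7 stops darker. Offset with the shutter speed: 1/500 → 1/250 → 1/125 → 1/60 → 1/30 → 1/15 → 1/8 → 1/4.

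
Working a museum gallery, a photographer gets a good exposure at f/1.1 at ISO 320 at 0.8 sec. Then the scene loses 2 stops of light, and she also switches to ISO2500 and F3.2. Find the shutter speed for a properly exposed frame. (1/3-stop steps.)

Scene light: 2 stops darker.
ISO: 320 → 400 → 500 → 640 → 800 → 1000 → 1250 → 1600 → 2000 → 2500 — 3 stops higher (brighter).
Aperture: f/1.1 → f/1.2 → f/1.4 → f/1.6 → f/1.8 → f/2 → f/2.2 → f/2.5 → f/2.8 → f/3.2 — 3 stops stopped down (darker).
Net so far: 2 stops darker. Shutter speed: 0.8 → 1 → 1.3 → 1.6 → 2 → 2.5 → 3.2.

3.2 s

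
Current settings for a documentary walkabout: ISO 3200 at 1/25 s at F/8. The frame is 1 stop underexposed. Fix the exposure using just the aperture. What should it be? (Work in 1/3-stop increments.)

Underexposed by 1 stop → need 1 stop brighter.
Aperture: f/8 → f/7.1 → f/6.3 → f/5.6.

f/5.6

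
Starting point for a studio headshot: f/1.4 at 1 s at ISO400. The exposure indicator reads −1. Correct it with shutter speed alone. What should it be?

Underexposed by 1 stop → need 1 stop brighter.
Shutter speed: 1 → 2.

2 s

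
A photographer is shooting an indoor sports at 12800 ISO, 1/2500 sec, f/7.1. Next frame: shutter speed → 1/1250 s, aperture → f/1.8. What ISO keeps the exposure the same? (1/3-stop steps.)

ISO 400

Shutter speed: 1/2500 → 1/2000 → 1/1600 → 1/1250 — 1 stop slower (brighter).
Aperture: f/7.1 → f/6.3 → f/5.6 → f/5 → f/4.5 → f/4 → f/3.5 → f/3.2 → f/2.8 → f/2.5 → f/2.2 → f/2 → f/1.8 — 4 stops opened up (brighter).
Net change so far: 5 stops brighter. Offset with the ISO: 12800 → 10000 → 8000 → 6400 → 5000 → 4000 → 3200 → 2500 → 2000 → 1600 → 1250 → 1000 → 800 → 640 → 500 → 400.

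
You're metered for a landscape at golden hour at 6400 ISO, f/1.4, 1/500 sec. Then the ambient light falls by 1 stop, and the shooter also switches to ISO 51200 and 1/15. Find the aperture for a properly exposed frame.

f/16

Scene light: 1 stop darker.
ISO: 6400 → 12800 → 25600 → 51200 — 3 stops raised (brighter).
Shutter speed: 1/500 → 1/250 → 1/125 → 1/60 → 1/30 → 1/15 — 5 stops slower (brighter).
Net so far: 7 stops brighter. Aperture: f/1.4 → f/2 → f/2.8 → f/4 → f/5.6 → f/8 → f/11 → f/16.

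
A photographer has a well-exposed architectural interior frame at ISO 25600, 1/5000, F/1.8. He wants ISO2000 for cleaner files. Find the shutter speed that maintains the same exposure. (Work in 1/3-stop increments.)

1/400s

ISO: 25600 → 20000 → 16000 → 12800 → 10000 → 8000 → 6400 → 5000 → 4000 → 3200 → 2500 → 2000 — 3 2/3 stops lower (darker).
Need 3 2/3 stops brighter from the shutter speed: 1/5000 → 1/4000 → 1/3200 → 1/2500 → 1/2000 → 1/1600 → 1/1250 → 1/1000 → 1/800 → 1/640 → 1/500 → 1/400.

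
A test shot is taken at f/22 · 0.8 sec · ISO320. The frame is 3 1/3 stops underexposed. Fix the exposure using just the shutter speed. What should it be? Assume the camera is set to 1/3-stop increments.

Underexposed by 3 1/3 stops → need 3 1/3 stops brighter.
Shutter speed: 0.8 → 1 → 1.3 → 1.6 → 2 → 2.5 → 3.2 → 4 → 5 → 6 → 8.

8 s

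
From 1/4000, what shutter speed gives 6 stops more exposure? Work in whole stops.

Shutter speed: 1/4000 → 1/2000 → 1/1000 → 1/500 → 1/250 → 1/125 → 1/60 — 6 stops slower (brighter).

1/60s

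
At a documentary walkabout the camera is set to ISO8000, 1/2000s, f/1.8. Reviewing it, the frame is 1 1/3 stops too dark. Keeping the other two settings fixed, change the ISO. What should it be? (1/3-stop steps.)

Underexposed by 1 1/3 stops → need 1 1/3 stops brighter.
ISO: 8000 → 10000 → 12800 → 16000 → 20000.

ISO 20000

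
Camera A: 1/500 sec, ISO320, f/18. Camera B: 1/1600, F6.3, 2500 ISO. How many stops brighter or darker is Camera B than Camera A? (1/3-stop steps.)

Aperture: f/18 → f/16 → f/14 → f/13 → f/11 → f/10 → f/9 → f/8 → f/7.1 → f/6.3 — 3 stops opened up (brighter).
Shutter speed: 1/500 → 1/640 → 1/800 → 1/1000 → 1/1250 → 1/1600 — 1 2/3 stops faster (darker).
ISO: 320 → 400 → 500 → 640 → 800 → 1000 → 1250 → 1600 → 2000 → 2500 — 3 stops raised (brighter).
Net: +3 −1 2/3 +3 = +4 1/3 stops.

4 1/3 stops brighter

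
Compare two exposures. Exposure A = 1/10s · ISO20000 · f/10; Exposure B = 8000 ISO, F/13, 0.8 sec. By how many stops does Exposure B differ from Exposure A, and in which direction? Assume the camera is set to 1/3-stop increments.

1 stop brighter

Aperture: f/10 → f/11 → f/13 — 2/3 stop narrower (darker).
Shutter speed: 1/10 → 1/8 → 1/6 → 1/5 → 1/4 → 0.3 → 0.4 → 0.5 → 0.6 → 0.8 — 3 stops slower (brighter).
ISO: 20000 → 16000 → 12800 → 10000 → 8000 — 1 1/3 stops dropped (darker).
Net: −2/3 +3 −1 1/3 = +1 stop.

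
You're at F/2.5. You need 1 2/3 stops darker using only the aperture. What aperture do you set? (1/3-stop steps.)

Aperture: f/2.5 → f/2.8 → f/3.2 → f/3.5 → f/4 → f/4.5 — 1 2/3 stops smaller aperture (darker).

f/4.5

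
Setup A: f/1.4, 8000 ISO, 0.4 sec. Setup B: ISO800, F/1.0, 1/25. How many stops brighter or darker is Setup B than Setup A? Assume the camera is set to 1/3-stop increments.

Aperture: f/1.4 → f/1.2 → f/1.1 → f/1.0 — 1 stop wider (brighter).
Shutter speed: 0.4 → 0.3 → 1/4 → 1/5 → 1/6 → 1/8 → 1/10 → 1/13 → 1/15 → 1/20 → 1/25 — 3 1/3 stops faster (darker).
ISO: 8000 → 6400 → 5000 → 4000 → 3200 → 2500 → 2000 → 1600 → 1250 → 1000 → 800 — 3 1/3 stops dropped (darker).
Net: +1 −3 1/3 −3 1/3 = −5 2/3 stops.

5 2/3 stops darker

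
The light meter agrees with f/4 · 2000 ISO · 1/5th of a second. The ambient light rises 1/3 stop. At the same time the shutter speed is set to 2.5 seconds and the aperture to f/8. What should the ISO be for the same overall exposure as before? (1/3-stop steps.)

ISO 500

Scene light: 1/3 stop brighter.
Shutter speed: 1/5 → 1/4 → 0.3 → 0.4 → 0.5 → 0.6 → 0.8 → 1 → 1.3 → 1.6 → 2 → 2.5 — 3 2/3 stops longer (brighter).
Aperture: f/4 → f/4.5 → f/5 → f/5.6 → f/6.3 → f/7.1 → f/8 — 2 stops narrower (darker).
Net so far: 2 stops brighter. ISO: 2000 → 1600 → 1250 → 1000 → 800 → 640 → 500.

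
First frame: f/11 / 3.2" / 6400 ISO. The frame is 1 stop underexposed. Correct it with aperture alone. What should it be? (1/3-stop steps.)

Underexposed by 1 stop → need 1 stop brighter.
Aperture: f/11 → f/10 → f/9 → f/8.

f/8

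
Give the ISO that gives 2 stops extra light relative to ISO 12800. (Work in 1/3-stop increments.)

ISO: 12800 → 16000 → 20000 → 25600 → 32000 → 40000 → 51200 — 2 stops higher (brighter).

ISO 51200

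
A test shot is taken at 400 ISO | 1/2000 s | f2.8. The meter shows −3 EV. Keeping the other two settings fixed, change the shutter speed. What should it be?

1/250s

Underexposed by 3 stops → need 3 stops brighter.
Shutter speed: 1/2000 → 1/1000 → 1/500 → 1/250.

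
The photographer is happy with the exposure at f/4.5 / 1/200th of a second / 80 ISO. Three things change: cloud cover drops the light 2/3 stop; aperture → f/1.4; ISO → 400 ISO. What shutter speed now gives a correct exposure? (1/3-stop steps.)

1/6400s

Scene light: 2/3 stop darker.
Aperture: f/4.5 → f/4 → f/3.5 → f/3.2 → f/2.8 → f/2.5 → f/2.2 → f/2 → f/1.8 → f/1.6 → f/1.4 — 3 1/3 stops larger aperture (brighter).
ISO: 80 → 100 → 125 → 160 → 200 → 250 → 320 → 400 — 2 1/3 stops raised (brighter).
Net so far: 5 stops brighter. Shutter speed: 1/200 → 1/250 → 1/320 → 1/400 → 1/500 → 1/640 → 1/800 → 1/1000 → 1/1250 → 1/1600 → 1/2000 → 1/2500 → 1/3200 → 1/4000 → 1/5000 → 1/6400.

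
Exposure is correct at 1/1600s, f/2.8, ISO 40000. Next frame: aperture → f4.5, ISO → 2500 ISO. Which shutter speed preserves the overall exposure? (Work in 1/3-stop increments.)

Aperture: f/2.8 → f/3.2 → f/3.5 → f/4 → f/4.5 — 1 1/3 stops stopped down (darker).
ISO: 40000 → 32000 → 25600 → 20000 → 16000 → 12800 → 10000 → 8000 → 6400 → 5000 → 4000 → 3200 → 2500 — 4 stops dropped (darker).
Net change so far: 5 1/3 stops darker. Offset with the shutter speed: 1/1600 → 1/1250 → 1/1000 → 1/800 → 1/640 → 1/500 → 1/400 → 1/320 → 1/250 → 1/200 → 1/160 → 1/125 → 1/100 → 1/80 → 1/60 → 1/50 → 1/40.

1/40s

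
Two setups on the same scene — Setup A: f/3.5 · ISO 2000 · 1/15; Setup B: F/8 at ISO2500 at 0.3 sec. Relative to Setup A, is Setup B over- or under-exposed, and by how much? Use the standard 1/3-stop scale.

1/3 stop brighter

Aperture: f/3.5 → f/4 → f/4.5 → f/5 → f/5.6 → f/6.3 → f/7.1 → f/8 — 2 1/3 stops narrower (darker).
Shutter speed: 1/15 → 1/13 → 1/10 → 1/8 → 1/6 → 1/5 → 1/4 → 0.3 — 2 1/3 stops longer (brighter).
ISO: 2000 → 2500 — 1/3 stop higher (brighter).
Net: −2 1/3 +2 1/3 +1/3 = +1/3 stops.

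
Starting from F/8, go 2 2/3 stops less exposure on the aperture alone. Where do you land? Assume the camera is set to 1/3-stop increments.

f/20

Aperture: f/8 → f/9 → f/10 → f/11 → f/13 → f/14 → f/16 → f/18 → f/20 — 2 2/3 stops narrower (darker).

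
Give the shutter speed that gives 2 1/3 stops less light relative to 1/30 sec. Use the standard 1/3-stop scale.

Shutter speed: 1/30 → 1/40 → 1/50 → 1/60 → 1/80 → 1/100 → 1/125 → 1/160 — 2 1/3 stops shorter (darker).

1/160s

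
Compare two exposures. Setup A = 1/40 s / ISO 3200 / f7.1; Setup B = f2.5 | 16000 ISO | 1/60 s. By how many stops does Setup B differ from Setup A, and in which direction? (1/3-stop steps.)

Aperture: f/7.1 → f/6.3 → f/5.6 → f/5 → f/4.5 → f/4 → f/3.5 → f/3.2 → f/2.8 → f/2.5 — 3 stops larger aperture (brighter).
Shutter speed: 1/40 → 1/50 → 1/60 — 2/3 stop shorter (darker).
ISO: 3200 → 4000 → 5000 → 6400 → 8000 → 10000 → 12800 → 16000 — 2 1/3 stops raised (brighter).
Net: +3 −2/3 +2 1/3 = +4 2/3 stops.

4 2/3 stops brighter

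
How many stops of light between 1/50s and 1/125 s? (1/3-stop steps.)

1 1/3 stops

1/50 → 1/60 → 1/80 → 1/100 → 1/125 — count the steps: 4 third-stops = 1 1/3 stops.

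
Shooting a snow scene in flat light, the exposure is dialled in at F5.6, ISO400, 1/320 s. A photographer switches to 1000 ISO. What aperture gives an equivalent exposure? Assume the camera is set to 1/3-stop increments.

f/9

ISO: 400 → 500 → 640 → 800 → 1000 — 1 1/3 stops raised (brighter).
Need 1 1/3 stops darker from the aperture: f/5.6 → f/6.3 → f/7.1 → f/8 → f/9.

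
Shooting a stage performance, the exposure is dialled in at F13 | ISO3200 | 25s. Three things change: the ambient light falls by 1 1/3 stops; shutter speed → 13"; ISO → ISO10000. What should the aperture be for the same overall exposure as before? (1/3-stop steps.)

f/10

Scene light: 1 1/3 stops darker.
Shutter speed: 25 → 20 → 15 → 13 — 1 stop faster (darker).
ISO: 3200 → 4000 → 5000 → 6400 → 8000 → 10000 — 1 2/3 stops higher (brighter).
Net so far: 2/3 stop darker. Aperture: f/13 → f/11 → f/10.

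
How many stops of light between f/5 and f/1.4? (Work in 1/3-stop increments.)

3 2/3 stops

f/5 → f/4.5 → f/4 → f/3.5 → f/3.2 → f/2.8 → f/2.5 → f/2.2 → f/2 → f/1.8 → f/1.6 → f/1.4 — count the steps: 11 third-stops = 3 2/3 stops.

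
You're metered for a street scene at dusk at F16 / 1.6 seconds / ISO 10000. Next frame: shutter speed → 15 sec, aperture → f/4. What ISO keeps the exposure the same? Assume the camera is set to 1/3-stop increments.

ISO 64

Shutter speed: 1.6 → 2 → 2.5 → 3.2 → 4 → 5 → 6 → 8 → 10 → 13 → 15 — 3 1/3 stops slower (brighter).
Aperture: f/16 → f/14 → f/13 → f/11 → f/10 → f/9 → f/8 → f/7.1 → f/6.3 → f/5.6 → f/5 → f/4.5 → f/4 — 4 stops wider (brighter).
Net change so far: 7 1/3 stops brighter. Offset with the ISO: 10000 → 8000 → 6400 → 5000 → 4000 → 3200 → 2500 → 2000 → 1600 → 1250 → 1000 → 800 → 640 → 500 → 400 → 320 → 250 → 200 → 160 → 125 → 100 → 80 → 64.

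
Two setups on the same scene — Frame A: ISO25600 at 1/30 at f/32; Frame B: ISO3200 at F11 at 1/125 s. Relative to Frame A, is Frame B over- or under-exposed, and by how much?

2 stops darker

Aperture: f/32 → f/22 → f/16 → f/11 — 3 stops opened up (brighter).
Shutter speed: 1/30 → 1/60 → 1/125 — 2 stops faster (darker).
ISO: 25600 → 12800 → 6400 → 3200 — 3 stops lower (darker).
Net: +3 −2 −3 = −2 stops.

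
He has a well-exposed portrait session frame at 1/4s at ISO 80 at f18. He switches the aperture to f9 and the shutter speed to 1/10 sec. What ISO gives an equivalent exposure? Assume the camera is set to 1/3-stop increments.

ISO 50

Aperture: f/18 → f/16 → f/14 → f/13 → f/11 → f/10 → f/9 — 2 stops opened up (brighter).
Shutter speed: 1/4 → 1/5 → 1/6 → 1/8 → 1/10 — 1 1/3 stops faster (darker).
Net change so far: 2/3 stop brighter. Offset with the ISO: 80 → 64 → 50.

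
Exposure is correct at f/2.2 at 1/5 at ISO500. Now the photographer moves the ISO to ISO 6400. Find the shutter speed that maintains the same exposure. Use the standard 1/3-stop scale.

1/60s

ISO: 500 → 640 → 800 → 1000 → 1250 → 1600 → 2000 → 2500 → 3200 → 4000 → 5000 → 6400 — 3 2/3 stops raised (brighter).
Need 3 2/3 stops darker from the shutter speed: 1/5 → 1/6 → 1/8 → 1/10 → 1/13 → 1/15 → 1/20 → 1/25 → 1/30 → 1/40 → 1/50 → 1/60.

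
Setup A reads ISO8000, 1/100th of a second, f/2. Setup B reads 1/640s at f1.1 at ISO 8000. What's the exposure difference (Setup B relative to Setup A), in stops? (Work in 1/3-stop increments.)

1 stop darker

Aperture: f/2 → f/1.8 → f/1.6 → f/1.4 → f/1.2 → f/1.1 — 1 2/3 stops larger aperture (brighter).
Shutter speed: 1/100 → 1/125 → 1/160 → 1/200 → 1/250 → 1/320 → 1/400 → 1/500 → 1/640 — 2 2/3 stops faster (darker).
ISO: unchanged.
Net: +1 2/3 −2 2/3 = −1 stop.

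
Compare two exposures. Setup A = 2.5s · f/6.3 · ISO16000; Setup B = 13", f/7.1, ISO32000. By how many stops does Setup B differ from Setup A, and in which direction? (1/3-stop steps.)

3 stops brighter

Aperture: f/6.3 → f/7.1 — 1/3 stop narrower (darker).
Shutter speed: 2.5 → 3.2 → 4 → 5 → 6 → 8 → 10 → 13 — 2 1/3 stops slower (brighter).
ISO: 16000 → 20000 → 25600 → 32000 — 1 stop higher (brighter).
Net: −1/3 +2 1/3 +1 = +3 stops.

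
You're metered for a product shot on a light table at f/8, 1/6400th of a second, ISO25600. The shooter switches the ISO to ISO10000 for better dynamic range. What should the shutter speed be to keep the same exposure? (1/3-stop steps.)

1/2500s

ISO: 25600 → 20000 → 16000 → 12800 → 10000 — 1 1/3 stops dropped (darker).
Need 1 1/3 stops brighter from the shutter speed: 1/6400 → 1/5000 → 1/4000 → 1/3200 → 1/2500.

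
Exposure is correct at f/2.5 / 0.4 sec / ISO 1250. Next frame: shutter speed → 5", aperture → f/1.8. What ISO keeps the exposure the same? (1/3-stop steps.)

ISO 50

Shutter speed: 0.4 → 0.5 → 0.6 → 0.8 → 1 → 1.3 → 1.6 → 2 → 2.5 → 3.2 → 4 → 5 — 3 2/3 stops longer (brighter).
Aperture: f/2.5 → f/2.2 → f/2 → f/1.8 — 1 stop opened up (brighter).
Net change so far: 4 2/3 stops brighter. Offset with the ISO: 1250 → 1000 → 800 → 640 → 500 → 400 → 320 → 250 → 200 → 160 → 125 → 100 → 80 → 64 → 50.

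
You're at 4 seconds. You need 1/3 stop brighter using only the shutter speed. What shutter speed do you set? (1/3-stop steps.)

Shutter speed: 4 → 5 — 1/3 stop slower (brighter).

5 s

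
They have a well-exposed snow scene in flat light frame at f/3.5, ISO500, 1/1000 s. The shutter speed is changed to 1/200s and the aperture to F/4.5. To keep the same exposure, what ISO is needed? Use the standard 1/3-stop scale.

ISO 160

Shutter speed: 1/1000 → 1/800 → 1/640 → 1/500 → 1/400 → 1/320 → 1/250 → 1/200 — 2 1/3 stops longer (brighter).
Aperture: f/3.5 → f/4 → f/4.5 — 2/3 stop stopped down (darker).
Net change so far: 1 2/3 stops brighter. Offset with the ISO: 500 → 400 → 320 → 250 → 200 → 160.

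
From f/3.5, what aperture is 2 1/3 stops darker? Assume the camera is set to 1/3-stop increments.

Aperture: f/3.5 → f/4 → f/4.5 → f/5 → f/5.6 → f/6.3 → f/7.1 → f/8 — 2 1/3 stops smaller aperture (darker).

f/8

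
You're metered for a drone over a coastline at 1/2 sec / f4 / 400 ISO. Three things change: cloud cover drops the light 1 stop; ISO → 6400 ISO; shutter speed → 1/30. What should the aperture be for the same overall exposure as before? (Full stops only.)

Scene light: 1 stop darker.
ISO: 400 → 800 → 1600 → 3200 → 6400 — 4 stops higher (brighter).
Shutter speed: 1/2 → 1/4 → 1/8 → 1/15 → 1/30 — 4 stops faster (darker).
Net so far: 1 stop darker. Aperture: f/4 → f/2.8.

f/2.8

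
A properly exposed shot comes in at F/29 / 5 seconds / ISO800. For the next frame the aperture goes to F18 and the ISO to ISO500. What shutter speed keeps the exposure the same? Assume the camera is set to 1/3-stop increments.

3.2 s

Aperture: f/29 → f/25 → f/22 → f/20 → f/18 — 1 1/3 stops opened up (brighter).
ISO: 800 → 640 → 500 — 2/3 stop lower (darker).
Net change so far: 2/3 stop brighter. Offset with the shutter speed: 5 → 4 → 3.2.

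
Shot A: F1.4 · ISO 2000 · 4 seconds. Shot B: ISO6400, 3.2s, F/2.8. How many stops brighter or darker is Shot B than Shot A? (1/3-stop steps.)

2/3 stop darker

Aperture: f/1.4 → f/1.6 → f/1.8 → f/2 → f/2.2 → f/2.5 → f/2.8 — 2 stops narrower (darker).
Shutter speed: 4 → 3.2 — 1/3 stop shorter (darker).
ISO: 2000 → 2500 → 3200 → 4000 → 5000 → 6400 — 1 2/3 stops higher (brighter).
Net: −2 −1/3 +1 2/3 = −2/3 stops.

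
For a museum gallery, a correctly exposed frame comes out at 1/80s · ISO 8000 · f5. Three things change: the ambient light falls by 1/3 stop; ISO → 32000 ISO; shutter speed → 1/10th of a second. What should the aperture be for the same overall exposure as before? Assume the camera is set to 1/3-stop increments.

Scene light: 1/3 stop darker.
ISO: 8000 → 10000 → 12800 → 16000 → 20000 → 25600 → 32000 — 2 stops higher (brighter).
Shutter speed: 1/80 → 1/60 → 1/50 → 1/40 → 1/30 → 1/25 → 1/20 → 1/15 → 1/13 → 1/10 — 3 stops slower (brighter).
Net so far: 4 2/3 stops brighter. Aperture: f/5 → f/5.6 → f/6.3 → f/7.1 → f/8 → f/9 → f/10 → f/11 → f/13 → f/14 → f/16 → f/18 → f/20 → f/22 → f/25.

f/25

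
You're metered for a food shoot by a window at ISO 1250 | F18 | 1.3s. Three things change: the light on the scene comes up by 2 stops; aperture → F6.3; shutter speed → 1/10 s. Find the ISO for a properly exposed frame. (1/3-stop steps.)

Scene light: 2 stops brighter.
Aperture: f/18 → f/16 → f/14 → f/13 → f/11 → f/10 → f/9 → f/8 → f/7.1 → f/6.3 — 3 stops larger aperture (brighter).
Shutter speed: 1.3 → 1 → 0.8 → 0.6 → 0.5 → 0.4 → 0.3 → 1/4 → 1/5 → 1/6 → 1/8 → 1/10 — 3 2/3 stops faster (darker).
Net so far: 1 1/3 stops brighter. ISO: 1250 → 1000 → 800 → 640 → 500.

ISO 500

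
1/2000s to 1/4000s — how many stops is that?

1/2000 → 1/4000 — count the steps: 1 stop.

1 stop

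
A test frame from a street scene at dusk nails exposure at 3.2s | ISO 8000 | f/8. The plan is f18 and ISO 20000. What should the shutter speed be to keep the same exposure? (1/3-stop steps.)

Aperture: f/8 → f/9 → f/10 → f/11 → f/13 → f/14 → f/16 → f/18 — 2 1/3 stops stopped down (darker).
ISO: 8000 → 10000 → 12800 → 16000 → 20000 — 1 1/3 stops higher (brighter).
Net change so far: 1 stop darker. Offset with the shutter speed: 3.2 → 4 → 5 → 6.

6 s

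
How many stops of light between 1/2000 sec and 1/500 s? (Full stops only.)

1/2000 → 1/1000 → 1/500 — count the steps: 2 stops.

2 stops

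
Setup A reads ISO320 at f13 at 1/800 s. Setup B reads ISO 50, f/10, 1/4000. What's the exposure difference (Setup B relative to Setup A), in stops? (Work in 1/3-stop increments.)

Aperture: f/13 → f/11 → f/10 — 2/3 stop opened up (brighter).
Shutter speed: 1/800 → 1/1000 → 1/1250 → 1/1600 → 1/2000 → 1/2500 → 1/3200 → 1/4000 — 2 1/3 stops faster (darker).
ISO: 320 → 250 → 200 → 160 → 125 → 100 → 80 → 64 → 50 — 2 2/3 stops lower (darker).
Net: +2/3 −2 1/3 −2 2/3 = −4 1/3 stops.

4 1/3 stops darker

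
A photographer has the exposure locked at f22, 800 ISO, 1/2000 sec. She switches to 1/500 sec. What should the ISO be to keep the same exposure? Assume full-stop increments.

Shutter speed: 1/2000 → 1/1000 → 1/500 — 2 stops longer (brighter).
Need 2 stops darker from the ISO: 800 → 400 → 200.

ISO 200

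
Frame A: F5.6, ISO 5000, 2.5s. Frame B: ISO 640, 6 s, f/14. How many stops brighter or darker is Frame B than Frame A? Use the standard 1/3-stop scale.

4 1/3 stops darker

Aperture: f/5.6 → f/6.3 → f/7.1 → f/8 → f/9 → f/10 → f/11 → f/13 → f/14 — 2 2/3 stops narrower (darker).
Shutter speed: 2.5 → 3.2 → 4 → 5 → 6 — 1 1/3 stops longer (brighter).
ISO: 5000 → 4000 → 3200 → 2500 → 2000 → 1600 → 1250 → 1000 → 800 → 640 — 3 stops lower (darker).
Net: −2 2/3 +1 1/3 −3 = −4 1/3 stops.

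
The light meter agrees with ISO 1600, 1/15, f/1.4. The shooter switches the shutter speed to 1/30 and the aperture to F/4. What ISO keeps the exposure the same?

ISO 25600

Shutter speed: 1/15 → 1/30 — 1 stop shorter (darker).
Aperture: f/1.4 → f/2 → f/2.8 → f/4 — 3 stops smaller aperture (darker).
Net change so far: 4 stops darker. Offset with the ISO: 1600 → 3200 → 6400 → 12800 → 25600.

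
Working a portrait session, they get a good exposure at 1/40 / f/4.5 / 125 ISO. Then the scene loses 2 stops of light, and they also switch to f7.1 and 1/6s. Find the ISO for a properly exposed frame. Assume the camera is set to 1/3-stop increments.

ISO 200

Scene light: 2 stops darker.
Aperture: f/4.5 → f/5 → f/5.6 → f/6.3 → f/7.1 — 1 1/3 stops narrower (darker).
Shutter speed: 1/40 → 1/30 → 1/25 → 1/20 → 1/15 → 1/13 → 1/10 → 1/8 → 1/6 — 2 2/3 stops longer (brighter).
Net so far: 2/3 stop darker. ISO: 125 → 160 → 200.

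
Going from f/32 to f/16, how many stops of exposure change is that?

f/32 → f/22 → f/16 — count the steps: 2 stops.

2 stops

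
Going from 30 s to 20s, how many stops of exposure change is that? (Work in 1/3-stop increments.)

2/3 stop

30 → 25 → 20 — count the steps: 2 third-stops = 2/3 stop.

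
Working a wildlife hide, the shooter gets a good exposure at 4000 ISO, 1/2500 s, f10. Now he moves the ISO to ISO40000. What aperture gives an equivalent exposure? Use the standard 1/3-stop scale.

f/32

ISO: 4000 → 5000 → 6400 → 8000 → 10000 → 12800 → 16000 → 20000 → 25600 → 32000 → 40000 — 3 1/3 stops higher (brighter).
Need 3 1/3 stops darker from the aperture: f/10 → f/11 → f/13 → f/14 → f/16 → f/18 → f/20 → f/22 → f/25 → f/29 → f/32.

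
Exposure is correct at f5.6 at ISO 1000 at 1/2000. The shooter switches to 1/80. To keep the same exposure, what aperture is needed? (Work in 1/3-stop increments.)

f/29

Shutter speed: 1/2000 → 1/1600 → 1/1250 → 1/1000 → 1/800 → 1/640 → 1/500 → 1/400 → 1/320 → 1/250 → 1/200 → 1/160 → 1/125 → 1/100 → 1/80 — 4 2/3 stops longer (brighter).
Need 4 2/3 stops darker from the aperture: f/5.6 → f/6.3 → f/7.1 → f/8 → f/9 → f/10 → f/11 → f/13 → f/14 → f/16 → f/18 → f/20 → f/22 → f/25 → f/29.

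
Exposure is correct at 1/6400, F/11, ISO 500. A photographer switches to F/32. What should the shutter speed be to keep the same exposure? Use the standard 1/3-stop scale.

1/800s

Aperture: f/11 → f/13 → f/14 → f/16 → f/18 → f/20 → f/22 → f/25 → f/29 → f/32 — 3 stops smaller aperture (darker).
Need 3 stops brighter from the shutter speed: 1/6400 → 1/5000 → 1/4000 → 1/3200 → 1/2500 → 1/2000 → 1/1600 → 1/1250 → 1/1000 → 1/800.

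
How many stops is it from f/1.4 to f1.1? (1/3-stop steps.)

f/1.4 → f/1.2 → f/1.1 — count the steps: 2 third-stops = 2/3 stop.

2/3 stop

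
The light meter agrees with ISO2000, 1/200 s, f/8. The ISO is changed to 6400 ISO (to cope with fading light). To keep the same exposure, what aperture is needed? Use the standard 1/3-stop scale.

f/14

ISO: 2000 → 2500 → 3200 → 4000 → 5000 → 6400 — 1 2/3 stops higher (brighter).
Need 1 2/3 stops darker from the aperture: f/8 → f/9 → f/10 → f/11 → f/13 → f/14.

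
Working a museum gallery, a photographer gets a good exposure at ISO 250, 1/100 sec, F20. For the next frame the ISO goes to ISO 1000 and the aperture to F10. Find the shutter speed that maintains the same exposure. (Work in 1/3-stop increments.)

1/1600s

ISO: 250 → 320 → 400 → 500 → 640 → 800 → 1000 — 2 stops higher (brighter).
Aperture: f/20 → f/18 → f/16 → f/14 → f/13 → f/11 → f/10 — 2 stops wider (brighter).
Net change so far: 4 stops brighter. Offset with the shutter speed: 1/100 → 1/125 → 1/160 → 1/200 → 1/250 → 1/320 → 1/400 → 1/500 → 1/640 → 1/800 → 1/1000 → 1/1250 → 1/1600.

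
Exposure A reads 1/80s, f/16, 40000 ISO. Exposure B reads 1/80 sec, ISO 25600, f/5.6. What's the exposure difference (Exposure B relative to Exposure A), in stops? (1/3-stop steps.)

2 1/3 stops brighter

Aperture: f/16 → f/14 → f/13 → f/11 → f/10 → f/9 → f/8 → f/7.1 → f/6.3 → f/5.6 — 3 stops larger aperture (brighter).
Shutter speed: unchanged.
ISO: 40000 → 32000 → 25600 — 2/3 stop lower (darker).
Net: +3 −2/3 = +2 1/3 stops.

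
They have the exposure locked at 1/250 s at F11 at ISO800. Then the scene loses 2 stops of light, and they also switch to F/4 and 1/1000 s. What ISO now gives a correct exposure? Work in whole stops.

ISO 1600

Scene light: 2 stops darker.
Aperture: f/11 → f/8 → f/5.6 → f/4 — 3 stops larger aperture (brighter).
Shutter speed: 1/250 → 1/500 → 1/1000 — 2 stops shorter (darker).
Net so far: 1 stop darker. ISO: 800 → 1600.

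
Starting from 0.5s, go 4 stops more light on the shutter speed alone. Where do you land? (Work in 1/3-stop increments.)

Shutter speed: 0.5 → 0.6 → 0.8 → 1 → 1.3 → 1.6 → 2 → 2.5 → 3.2 → 4 → 5 → 6 → 8 — 4 stops slower (brighter).

8 s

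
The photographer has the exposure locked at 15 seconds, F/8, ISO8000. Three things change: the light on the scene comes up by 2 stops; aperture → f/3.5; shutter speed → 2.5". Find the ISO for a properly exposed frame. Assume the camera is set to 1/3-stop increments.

Scene light: 2 stops brighter.
Aperture: f/8 → f/7.1 → f/6.3 → f/5.6 → f/5 → f/4.5 → f/4 → f/3.5 — 2 1/3 stops larger aperture (brighter).
Shutter speed: 15 → 13 → 10 → 8 → 6 → 5 → 4 → 3.2 → 2.5 — 2 2/3 stops shorter (darker).
Net so far: 1 2/3 stops brighter. ISO: 8000 → 6400 → 5000 → 4000 → 3200 → 2500.

ISO 2500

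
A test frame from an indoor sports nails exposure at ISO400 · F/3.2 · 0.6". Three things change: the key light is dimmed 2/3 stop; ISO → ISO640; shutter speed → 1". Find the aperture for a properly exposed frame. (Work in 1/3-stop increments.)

Scene light: 2/3 stop darker.
ISO: 400 → 500 → 640 — 2/3 stop higher (brighter).
Shutter speed: 0.6 → 0.8 → 1 — 2/3 stop slower (brighter).
Net so far: 2/3 stop brighter. Aperture: f/3.2 → f/3.5 → f/4.

f/4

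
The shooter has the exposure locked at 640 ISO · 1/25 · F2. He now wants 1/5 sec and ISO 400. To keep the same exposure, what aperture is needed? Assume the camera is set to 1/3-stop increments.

Shutter speed: 1/25 → 1/20 → 1/15 → 1/13 → 1/10 → 1/8 → 1/6 → 1/5 — 2 1/3 stops slower (brighter).
ISO: 640 → 500 → 400 — 2/3 stop lower (darker).
Net change so far: 1 2/3 stops brighter. Offset with the aperture: f/2 → f/2.2 → f/2.5 → f/2.8 → f/3.2 → f/3.5.

f/3.5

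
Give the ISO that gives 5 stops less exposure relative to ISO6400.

ISO 200

ISO: 6400 → 3200 → 1600 → 800 → 400 → 200 — 5 stops dropped (darker).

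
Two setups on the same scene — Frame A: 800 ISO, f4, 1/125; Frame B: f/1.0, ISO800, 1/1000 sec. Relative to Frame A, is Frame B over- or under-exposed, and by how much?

Aperture: f/4 → f/2.8 → f/2 → f/1.4 → f/1.0 — 4 stops wider (brighter).
Shutter speed: 1/125 → 1/250 → 1/500 → 1/1000 — 3 stops faster (darker).
ISO: unchanged.
Net: +4 −3 = +1 stop.

1 stop brighter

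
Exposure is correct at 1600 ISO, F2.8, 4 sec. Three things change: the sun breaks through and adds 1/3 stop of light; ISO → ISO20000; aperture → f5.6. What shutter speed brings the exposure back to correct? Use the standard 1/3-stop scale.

Scene light: 1/3 stop brighter.
ISO: 1600 → 2000 → 2500 → 3200 → 4000 → 5000 → 6400 → 8000 → 10000 → 12800 → 16000 → 20000 — 3 2/3 stops higher (brighter).
Aperture: f/2.8 → f/3.2 → f/3.5 → f/4 → f/4.5 → f/5 → f/5.6 — 2 stops narrower (darker).
Net so far: 2 stops brighter. Shutter speed: 4 → 3.2 → 2.5 → 2 → 1.6 → 1.3 → 1.

1 s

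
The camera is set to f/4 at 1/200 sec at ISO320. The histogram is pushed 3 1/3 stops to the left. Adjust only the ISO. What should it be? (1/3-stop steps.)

ISO 3200

Underexposed by 3 1/3 stops → need 3 1/3 stops brighter.
ISO: 320 → 400 → 500 → 640 → 800 → 1000 → 1250 → 1600 → 2000 → 2500 → 3200.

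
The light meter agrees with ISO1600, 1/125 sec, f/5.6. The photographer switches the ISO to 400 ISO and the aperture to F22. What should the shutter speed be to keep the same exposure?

ISO: 1600 → 800 → 400 — 2 stops lower (darker).
Aperture: f/5.6 → f/8 → f/11 → f/16 → f/22 — 4 stops stopped down (darker).
Net change so far: 6 stops darker. Offset with the shutter speed: 1/125 → 1/60 → 1/30 → 1/15 → 1/8 → 1/4 → 1/2.

1/2s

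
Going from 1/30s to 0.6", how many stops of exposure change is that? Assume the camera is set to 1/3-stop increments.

4 1/3 stops

1/30 → 1/25 → 1/20 → 1/15 → 1/13 → 1/10 → 1/8 → 1/6 → 1/5 → 1/4 → 0.3 → 0.4 → 0.5 → 0.6 — count the steps: 13 third-stops = 4 1/3 stops.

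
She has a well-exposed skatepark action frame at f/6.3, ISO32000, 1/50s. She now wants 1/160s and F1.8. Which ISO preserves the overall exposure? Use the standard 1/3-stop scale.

ISO 8000

Shutter speed: 1/50 → 1/60 → 1/80 → 1/100 → 1/125 → 1/160 — 1 2/3 stops shorter (darker).
Aperture: f/6.3 → f/5.6 → f/5 → f/4.5 → f/4 → f/3.5 → f/3.2 → f/2.8 → f/2.5 → f/2.2 → f/2 → f/1.8 — 3 2/3 stops opened up (brighter).
Net change so far: 2 stops brighter. Offset with the ISO: 32000 → 25600 → 20000 → 16000 → 12800 → 10000 → 8000.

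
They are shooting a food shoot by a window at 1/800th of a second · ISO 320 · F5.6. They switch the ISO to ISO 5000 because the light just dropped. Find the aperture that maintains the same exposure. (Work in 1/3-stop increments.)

f/22

ISO: 320 → 400 → 500 → 640 → 800 → 1000 → 1250 → 1600 → 2000 → 2500 → 3200 → 4000 → 5000 — 4 stops higher (brighter).
Need 4 stops darker from the aperture: f/5.6 → f/6.3 → f/7.1 → f/8 → f/9 → f/10 → f/11 → f/13 → f/14 → f/16 → f/18 → f/20 → f/22.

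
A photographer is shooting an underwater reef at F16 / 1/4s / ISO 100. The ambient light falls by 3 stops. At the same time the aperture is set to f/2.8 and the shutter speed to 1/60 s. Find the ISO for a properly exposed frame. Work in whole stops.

ISO 400

Scene light: 3 stops darker.
Aperture: f/16 → f/11 → f/8 → f/5.6 → f/4 → f/2.8 — 5 stops opened up (brighter).
Shutter speed: 1/4 → 1/8 → 1/15 → 1/30 → 1/60 — 4 stops shorter (darker).
Net so far: 2 stops darker. ISO: 100 → 200 → 400.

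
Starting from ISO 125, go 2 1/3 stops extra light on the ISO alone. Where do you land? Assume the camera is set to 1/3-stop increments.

ISO 640

ISO: 125 → 160 → 200 → 250 → 320 → 400 → 500 → 640 — 2 1/3 stops raised (brighter).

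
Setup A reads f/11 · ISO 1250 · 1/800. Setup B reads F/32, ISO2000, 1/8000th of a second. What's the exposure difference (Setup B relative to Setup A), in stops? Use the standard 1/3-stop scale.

5 2/3 stops darker

Aperture: f/11 → f/13 → f/14 → f/16 → f/18 → f/20 → f/22 → f/25 → f/29 → f/32 — 3 stops stopped down (darker).
Shutter speed: 1/800 → 1/1000 → 1/1250 → 1/1600 → 1/2000 → 1/2500 → 1/3200 → 1/4000 → 1/5000 → 1/6400 → 1/8000 — 3 1/3 stops shorter (darker).
ISO: 1250 → 1600 → 2000 — 2/3 stop raised (brighter).
Net: −3 −3 1/3 +2/3 = −5 2/3 stops.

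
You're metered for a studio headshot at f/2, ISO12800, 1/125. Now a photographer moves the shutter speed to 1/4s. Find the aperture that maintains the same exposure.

f/11

Shutter speed: 1/125 → 1/60 → 1/30 → 1/15 → 1/8 → 1/4 — 5 stops longer (brighter).
Need 5 stops darker from the aperture: f/2 → f/2.8 → f/4 → f/5.6 → f/8 → f/11.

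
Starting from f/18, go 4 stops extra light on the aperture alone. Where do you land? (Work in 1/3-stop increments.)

Aperture: f/18 → f/16 → f/14 → f/13 → f/11 → f/10 → f/9 → f/8 → f/7.1 → f/6.3 → f/5.6 → f/5 → f/4.5 — 4 stops opened up (brighter).

f/4.5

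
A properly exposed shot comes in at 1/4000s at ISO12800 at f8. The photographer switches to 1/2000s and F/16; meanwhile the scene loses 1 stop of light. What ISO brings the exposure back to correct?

Scene light: 1 stop darker.
Shutter speed: 1/4000 → 1/2000 — 1 stop longer (brighter).
Aperture: f/8 → f/11 → f/16 — 2 stops narrower (darker).
Net so far: 2 stops darker. ISO: 12800 → 25600 → 51200.

ISO 51200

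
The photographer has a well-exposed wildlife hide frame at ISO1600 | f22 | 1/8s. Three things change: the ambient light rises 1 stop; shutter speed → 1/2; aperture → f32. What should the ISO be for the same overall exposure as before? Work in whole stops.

ISO 400

Scene light: 1 stop brighter.
Shutter speed: 1/8 → 1/4 → 1/2 — 2 stops longer (brighter).
Aperture: f/22 → f/32 — 1 stop stopped down (darker).
Net so far: 2 stops brighter. ISO: 1600 → 800 → 400.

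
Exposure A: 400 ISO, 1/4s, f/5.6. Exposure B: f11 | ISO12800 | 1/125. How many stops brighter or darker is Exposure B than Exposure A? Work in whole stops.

2 stops darker

Aperture: f/5.6 → f/8 → f/11 — 2 stops narrower (darker).
Shutter speed: 1/4 → 1/8 → 1/15 → 1/30 → 1/60 → 1/125 — 5 stops shorter (darker).
ISO: 400 → 800 → 1600 → 3200 → 6400 → 12800 — 5 stops higher (brighter).
Net: −2 −5 +5 = −2 stops.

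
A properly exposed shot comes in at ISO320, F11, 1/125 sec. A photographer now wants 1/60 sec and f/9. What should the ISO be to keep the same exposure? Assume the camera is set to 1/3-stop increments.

ISO 100

Shutter speed: 1/125 → 1/100 → 1/80 → 1/60 — 1 stop longer (brighter).
Aperture: f/11 → f/10 → f/9 — 2/3 stop larger aperture (brighter).
Net change so far: 1 2/3 stops brighter. Offset with the ISO: 320 → 250 → 200 → 160 → 125 → 100.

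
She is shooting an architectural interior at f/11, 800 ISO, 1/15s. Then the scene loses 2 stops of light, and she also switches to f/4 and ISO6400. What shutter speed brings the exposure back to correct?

1/250s

Scene light: 2 stops darker.
Aperture: f/11 → f/8 → f/5.6 → f/4 — 3 stops larger aperture (brighter).
ISO: 800 → 1600 → 3200 → 6400 — 3 stops raised (brighter).
Net so far: 4 stops brighter. Shutter speed: 1/15 → 1/30 → 1/60 → 1/125 → 1/250.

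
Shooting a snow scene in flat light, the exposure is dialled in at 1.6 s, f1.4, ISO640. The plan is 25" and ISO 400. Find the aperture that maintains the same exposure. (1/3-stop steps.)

Shutter speed: 1.6 → 2 → 2.5 → 3.2 → 4 → 5 → 6 → 8 → 10 → 13 → 15 → 20 → 25 — 4 stops slower (brighter).
ISO: 640 → 500 → 400 — 2/3 stop lower (darker).
Net change so far: 3 1/3 stops brighter. Offset with the aperture: f/1.4 → f/1.6 → f/1.8 → f/2 → f/2.2 → f/2.5 → f/2.8 → f/3.2 → f/3.5 → f/4 → f/4.5.

f/4.5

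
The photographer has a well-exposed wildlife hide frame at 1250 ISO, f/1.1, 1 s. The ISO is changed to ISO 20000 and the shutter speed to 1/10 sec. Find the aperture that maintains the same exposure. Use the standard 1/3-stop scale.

f/1.4

ISO: 1250 → 1600 → 2000 → 2500 → 3200 → 4000 → 5000 → 6400 → 8000 → 10000 → 12800 → 16000 → 20000 — 4 stops raised (brighter).
Shutter speed: 1 → 0.8 → 0.6 → 0.5 → 0.4 → 0.3 → 1/4 → 1/5 → 1/6 → 1/8 → 1/10 — 3 1/3 stops shorter (darker).
Net change so far: 2/3 stop brighter. Offset with the aperture: f/1.1 → f/1.2 → f/1.4.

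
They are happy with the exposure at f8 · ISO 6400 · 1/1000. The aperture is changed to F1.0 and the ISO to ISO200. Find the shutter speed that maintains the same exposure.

1/2000s

Aperture: f/8 → f/5.6 → f/4 → f/2.8 → f/2 → f/1.4 → f/1.0 — 6 stops opened up (brighter).
ISO: 6400 → 3200 → 1600 → 800 → 400 → 200 — 5 stops dropped (darker).
Net change so far: 1 stop brighter. Offset with the shutter speed: 1/1000 → 1/2000.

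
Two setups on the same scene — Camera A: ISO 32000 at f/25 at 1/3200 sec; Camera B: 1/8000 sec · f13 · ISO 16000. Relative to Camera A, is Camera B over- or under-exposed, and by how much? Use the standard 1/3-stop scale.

1/3 stop darker

Aperture: f/25 → f/22 → f/20 → f/18 → f/16 → f/14 → f/13 — 2 stops opened up (brighter).
Shutter speed: 1/3200 → 1/4000 → 1/5000 → 1/6400 → 1/8000 — 1 1/3 stops shorter (darker).
ISO: 32000 → 25600 → 20000 → 16000 — 1 stop dropped (darker).
Net: +2 −1 1/3 −1 = −1/3 stops.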